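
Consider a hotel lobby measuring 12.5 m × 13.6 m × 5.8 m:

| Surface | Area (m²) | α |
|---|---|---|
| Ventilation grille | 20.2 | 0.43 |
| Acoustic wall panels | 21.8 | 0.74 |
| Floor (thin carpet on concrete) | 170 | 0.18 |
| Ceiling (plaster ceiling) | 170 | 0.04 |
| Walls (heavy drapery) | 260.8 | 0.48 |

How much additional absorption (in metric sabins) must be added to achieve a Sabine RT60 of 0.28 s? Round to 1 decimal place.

379.5 sabins

Summing Sᵢαᵢ: 8.686 + 16.132 + 30.600 + 6.800 + 125.184 → A₁ = 187.402 sabins.
For T = 0.28 s, need A₂ = 0.161·V/T = 0.161·986/0.28 = 566.950 sabins.
Shortfall: 566.950 − 187.402 = 379.5 sabins.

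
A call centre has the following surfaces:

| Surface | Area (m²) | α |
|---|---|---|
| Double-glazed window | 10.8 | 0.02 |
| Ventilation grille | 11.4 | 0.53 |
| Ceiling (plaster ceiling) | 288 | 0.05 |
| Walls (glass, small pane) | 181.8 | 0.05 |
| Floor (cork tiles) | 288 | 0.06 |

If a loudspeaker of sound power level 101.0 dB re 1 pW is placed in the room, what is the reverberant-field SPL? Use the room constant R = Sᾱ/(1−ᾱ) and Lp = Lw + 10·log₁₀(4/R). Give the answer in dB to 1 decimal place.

A = 47.028 sabins; S = 780.0 m².
ᾱ = 47.028/780.0 = 0.0603; R = Sᾱ/(1−ᾱ) = 47.028/(1−0.0603) = 50.046 m².
Lp = Lw + 10 log₁₀(4/R) = 101.0 -10.97 = 90.0 dB.

90.0 dB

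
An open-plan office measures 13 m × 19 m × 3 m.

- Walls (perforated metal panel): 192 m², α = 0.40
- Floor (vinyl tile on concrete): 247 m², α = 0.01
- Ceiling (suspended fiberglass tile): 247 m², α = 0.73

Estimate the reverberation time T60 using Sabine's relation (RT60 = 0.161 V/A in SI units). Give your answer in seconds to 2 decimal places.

0.46 seconds

Total absorption A = 192·0.40 + 247·0.01 + 247·0.73
  = 76.800 + 2.470 + 180.310 = 259.580 m² sabins.
Volume V = 13 × 19 × 3 = 741 m³.
Sabine: RT60 = 0.161 × 741 / 259.580 = 0.46 s.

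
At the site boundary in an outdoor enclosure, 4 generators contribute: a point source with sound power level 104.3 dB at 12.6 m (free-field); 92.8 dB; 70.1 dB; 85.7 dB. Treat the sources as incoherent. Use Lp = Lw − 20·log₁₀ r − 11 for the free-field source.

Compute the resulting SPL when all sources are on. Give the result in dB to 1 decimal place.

Source at 12.6 m: Lp = 104.3 − 20·log₁₀(12.6) − 11 = 71.3 dB.
Sum in the linear (power) domain: Σ 10^(Lᵢ/10) = 10^(71.3/10) + 10^(92.8/10) + 10^(70.1/10) + 10^(85.7/10) = 2.301e+09.
Back to dB: 10·log₁₀ Σ = 93.6 dB.

93.6 dB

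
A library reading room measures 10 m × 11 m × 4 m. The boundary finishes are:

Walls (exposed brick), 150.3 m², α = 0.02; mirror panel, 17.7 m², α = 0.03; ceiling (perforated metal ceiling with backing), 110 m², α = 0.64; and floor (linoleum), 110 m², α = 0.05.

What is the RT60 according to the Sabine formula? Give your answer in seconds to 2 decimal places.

0.89 seconds

A = Σ Sᵢαᵢ = 150.3*0.02 + 17.7*0.03 + 110*0.64 + 110*0.05 = 79.437 sabins.
Volume V = 10 × 11 × 4 = 440 m³.
Sabine: RT60 = 0.161 × 440 / 79.437 = 0.89 s.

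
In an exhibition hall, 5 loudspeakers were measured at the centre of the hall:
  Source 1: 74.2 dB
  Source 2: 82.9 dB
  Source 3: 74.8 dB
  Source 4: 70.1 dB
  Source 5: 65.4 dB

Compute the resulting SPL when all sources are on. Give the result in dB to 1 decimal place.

Σ 10^(Lᵢ/10) = 2.652e+08.
Back to dB: 10·log₁₀ Σ = 84.2 dB.

84.2 dB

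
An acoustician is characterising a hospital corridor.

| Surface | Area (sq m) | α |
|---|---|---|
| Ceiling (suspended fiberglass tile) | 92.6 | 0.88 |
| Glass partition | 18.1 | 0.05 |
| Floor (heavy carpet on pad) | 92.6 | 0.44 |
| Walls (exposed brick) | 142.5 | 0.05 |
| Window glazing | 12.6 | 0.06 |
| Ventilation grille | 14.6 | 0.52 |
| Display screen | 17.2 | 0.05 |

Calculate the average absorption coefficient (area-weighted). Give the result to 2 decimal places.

0.36

S = Σ Sᵢ = 92.6 + 18.1 + 92.6 + 142.5 + 12.6 + 14.6 + 17.2 = 390.2 sq m.
Weighted sum Σ Sα = 139.470.
ᾱ = A/S = 0.36.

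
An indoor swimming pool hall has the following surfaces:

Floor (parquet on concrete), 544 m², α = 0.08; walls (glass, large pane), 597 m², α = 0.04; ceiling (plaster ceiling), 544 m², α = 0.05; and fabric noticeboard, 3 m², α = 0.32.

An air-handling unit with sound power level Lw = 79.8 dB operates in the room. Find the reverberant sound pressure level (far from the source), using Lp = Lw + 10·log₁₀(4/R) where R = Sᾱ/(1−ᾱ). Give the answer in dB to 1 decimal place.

Σ(Sᵢαᵢ) = 544×0.08 + 597×0.04 + 544×0.05 + 3×0.32 = 95.560; total area S = 1688.0 m².
ᾱ = 95.560/1688.0 = 0.0566; R = Sᾱ/(1−ᾱ) = 95.560/(1−0.0566) = 101.293 m².
Lp = 79.8 + 10·log₁₀(4/101.293) = 79.8 + (-14.04) = 65.8 dB.

65.8 dB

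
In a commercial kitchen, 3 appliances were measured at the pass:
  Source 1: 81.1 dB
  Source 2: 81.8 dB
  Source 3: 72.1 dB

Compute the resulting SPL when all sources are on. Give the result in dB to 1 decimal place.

Sum in the linear (power) domain: Σ 10^(Lᵢ/10) = 10^(81.1/10) + 10^(81.8/10) + 10^(72.1/10) = 2.964e+08.
Back to dB: 10·log₁₀ Σ = 84.7 dB.

84.7 dB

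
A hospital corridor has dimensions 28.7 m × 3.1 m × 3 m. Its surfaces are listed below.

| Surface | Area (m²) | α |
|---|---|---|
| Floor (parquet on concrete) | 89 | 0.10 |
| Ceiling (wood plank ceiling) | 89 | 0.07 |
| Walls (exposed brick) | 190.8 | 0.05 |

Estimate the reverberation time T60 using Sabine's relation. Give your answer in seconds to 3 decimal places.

1.742 s

A = Σ Sᵢαᵢ = 89×0.10 + 89×0.07 + 190.8×0.05 = 24.670 sabins.
Room volume: 266.91 m³.
RT60 = 0.161 · V / A = 0.161 × 266.91 / 24.670 = 1.742 s.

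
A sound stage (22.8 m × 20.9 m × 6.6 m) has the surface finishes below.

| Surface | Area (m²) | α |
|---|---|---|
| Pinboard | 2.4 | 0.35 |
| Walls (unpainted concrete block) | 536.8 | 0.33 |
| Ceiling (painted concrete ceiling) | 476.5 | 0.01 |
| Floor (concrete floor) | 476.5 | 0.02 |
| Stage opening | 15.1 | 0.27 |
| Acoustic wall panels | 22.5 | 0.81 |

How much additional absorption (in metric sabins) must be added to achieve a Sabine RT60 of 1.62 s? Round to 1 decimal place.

Equivalent absorption area: A₁ = 2.4·0.35 + 536.8·0.33 + 476.5·0.01 + 476.5·0.02 + 15.1·0.27 + 22.5·0.81 = 214.581 m².
Target A₂ = 0.161·3145.032/1.62 = 312.562 sabins (V = 3145.032 m³).
ΔA = A₂ − A₁ = 312.562 − 214.581 = 98.0 sabins.

98.0 sabins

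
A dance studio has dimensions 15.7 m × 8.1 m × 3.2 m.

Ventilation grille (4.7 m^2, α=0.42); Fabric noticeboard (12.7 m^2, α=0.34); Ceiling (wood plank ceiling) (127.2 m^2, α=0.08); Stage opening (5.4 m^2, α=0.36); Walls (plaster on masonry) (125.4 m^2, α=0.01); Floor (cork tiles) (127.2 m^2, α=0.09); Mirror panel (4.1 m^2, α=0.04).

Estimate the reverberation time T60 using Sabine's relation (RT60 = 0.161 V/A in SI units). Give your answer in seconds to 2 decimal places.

Summing Sᵢαᵢ: 1.974 + 4.318 + 10.176 + 1.944 + 1.254 + 11.448 + 0.164 → A = 31.278 sabins.
Room volume: 406.944 m³.
T = 0.161 V/A = 0.161·406.944/31.278 = 2.09 s.

2.09 s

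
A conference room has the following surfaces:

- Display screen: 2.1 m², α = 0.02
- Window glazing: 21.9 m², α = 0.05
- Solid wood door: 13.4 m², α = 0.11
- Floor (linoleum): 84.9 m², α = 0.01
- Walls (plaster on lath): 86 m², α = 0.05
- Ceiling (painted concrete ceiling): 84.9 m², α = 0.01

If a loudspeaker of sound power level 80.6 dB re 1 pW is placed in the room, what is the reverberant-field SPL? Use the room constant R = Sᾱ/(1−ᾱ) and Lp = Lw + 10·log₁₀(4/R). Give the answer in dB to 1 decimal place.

77.1 dB

Σ(Sᵢαᵢ) = 2.1×0.02 + 21.9×0.05 + 13.4×0.11 + 84.9×0.01 + 86×0.05 + 84.9×0.01 = 8.609; total area S = 293.2 m².
ᾱ = 0.0294, so room constant R = A/(1−ᾱ) = 8.870 m².
Lp = 80.6 + 10·log₁₀(4/8.870) = 80.6 + (-3.46) = 77.1 dB.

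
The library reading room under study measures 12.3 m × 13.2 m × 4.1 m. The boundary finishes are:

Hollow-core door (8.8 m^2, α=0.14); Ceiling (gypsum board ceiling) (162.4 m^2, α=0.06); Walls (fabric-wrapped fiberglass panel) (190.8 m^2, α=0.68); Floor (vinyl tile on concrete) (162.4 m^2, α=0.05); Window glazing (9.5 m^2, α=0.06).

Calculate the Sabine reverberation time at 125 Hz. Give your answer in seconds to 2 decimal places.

0.72 s

Total absorption A = 8.8·0.14 + 162.4·0.06 + 190.8·0.68 + 162.4·0.05 + 9.5·0.06
  = 1.232 + 9.744 + 129.744 + 8.120 + 0.570 = 149.410 m^2 sabins.
V = 12.3·13.2·4.1 = 665.676 m³.
RT60 = 0.161 · V / A = 0.161 × 665.676 / 149.410 = 0.72 s.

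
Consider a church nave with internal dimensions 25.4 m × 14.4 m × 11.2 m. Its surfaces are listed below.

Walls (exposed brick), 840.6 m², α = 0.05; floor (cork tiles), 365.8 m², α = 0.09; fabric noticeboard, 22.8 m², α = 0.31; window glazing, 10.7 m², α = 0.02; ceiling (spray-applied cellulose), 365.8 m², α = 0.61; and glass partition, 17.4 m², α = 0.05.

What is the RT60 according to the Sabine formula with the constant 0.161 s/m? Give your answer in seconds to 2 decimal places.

Equivalent absorption area: A = 840.6×0.05 + 365.8×0.09 + 22.8×0.31 + 10.7×0.02 + 365.8×0.61 + 17.4×0.05 = 306.242 m².
Room volume: 4096.512 m³.
RT60 = 0.161 · V / A = 0.161 × 4096.512 / 306.242 = 2.15 s.

2.15 sec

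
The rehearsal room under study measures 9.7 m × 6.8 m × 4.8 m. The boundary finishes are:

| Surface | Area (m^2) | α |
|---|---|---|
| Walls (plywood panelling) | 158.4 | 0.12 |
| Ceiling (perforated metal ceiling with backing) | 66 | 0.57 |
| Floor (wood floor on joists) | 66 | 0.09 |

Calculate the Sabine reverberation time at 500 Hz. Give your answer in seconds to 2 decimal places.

Equivalent absorption area: A = 158.4·0.12 + 66·0.57 + 66·0.09 = 62.568 m^2.
V = 9.7·6.8·4.8 = 316.608 m³.
RT60 = 0.161 · V / A = 0.161 × 316.608 / 62.568 = 0.81 s.

0.81 s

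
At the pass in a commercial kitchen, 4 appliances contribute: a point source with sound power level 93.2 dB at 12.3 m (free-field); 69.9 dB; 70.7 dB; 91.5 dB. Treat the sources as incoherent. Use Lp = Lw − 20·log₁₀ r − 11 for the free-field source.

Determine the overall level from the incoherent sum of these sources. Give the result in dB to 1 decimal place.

91.6 dB

Source at 12.3 m: Lp = 93.2 − 20·log₁₀(12.3) − 11 = 60.4 dB.
Converting to relative power and adding: 10^(60.4/10) + 10^(69.9/10) + 10^(70.7/10) + 10^(91.5/10) = 1.435e+09.
L_total = 10·log₁₀(1.435e+09) = 91.6 dB.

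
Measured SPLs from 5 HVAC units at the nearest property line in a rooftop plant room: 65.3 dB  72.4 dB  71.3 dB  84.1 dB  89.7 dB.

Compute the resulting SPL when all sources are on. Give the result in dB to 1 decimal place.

90.9 dB

Σ 10^(Lᵢ/10) = 1.225e+09.
Combined level = 10 log₁₀(1.225e+09) = 90.9 dB.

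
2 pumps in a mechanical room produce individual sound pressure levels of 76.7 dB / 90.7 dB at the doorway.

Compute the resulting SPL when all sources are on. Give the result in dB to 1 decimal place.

Sum in the linear (power) domain: Σ 10^(Lᵢ/10) = 10^(76.7/10) + 10^(90.7/10) = 1.222e+09.
L_total = 10·log₁₀(1.222e+09) = 90.9 dB.

90.9 dB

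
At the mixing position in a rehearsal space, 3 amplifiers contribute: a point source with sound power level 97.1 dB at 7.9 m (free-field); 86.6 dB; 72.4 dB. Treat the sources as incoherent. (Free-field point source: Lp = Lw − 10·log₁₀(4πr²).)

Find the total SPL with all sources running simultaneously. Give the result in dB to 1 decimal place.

86.8 dB

Source at 7.9 m: Lp = 97.1 − 10·log₁₀(4π·7.9²) = 97.1 − 10·log₁₀(784.267) = 68.2 dB.
Σ 10^(Lᵢ/10) = 4.811e+08.
Back to dB: 10·log₁₀ Σ = 86.8 dB.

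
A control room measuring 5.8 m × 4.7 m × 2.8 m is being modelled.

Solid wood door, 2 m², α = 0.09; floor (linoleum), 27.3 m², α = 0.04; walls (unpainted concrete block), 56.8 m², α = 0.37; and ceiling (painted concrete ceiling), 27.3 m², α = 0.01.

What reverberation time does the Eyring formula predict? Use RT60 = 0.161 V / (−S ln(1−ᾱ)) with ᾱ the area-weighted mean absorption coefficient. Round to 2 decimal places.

S = Σ Sᵢ = 113.4 m².
Absorption A = 2·0.09 + 27.3·0.04 + 56.8·0.37 + 27.3·0.01 = 22.561 sabins.
ᾱ = 22.561 / 113.4 = 0.1990.
−S·ln(1−ᾱ) = −113.4 × ln(1 − 0.1990) = 25.163.
V = 5.8 × 4.7 × 2.8 = 76.328 m³.
RT60 = 0.161 × 76.328 / 25.163 = 0.49 s.

0.49 s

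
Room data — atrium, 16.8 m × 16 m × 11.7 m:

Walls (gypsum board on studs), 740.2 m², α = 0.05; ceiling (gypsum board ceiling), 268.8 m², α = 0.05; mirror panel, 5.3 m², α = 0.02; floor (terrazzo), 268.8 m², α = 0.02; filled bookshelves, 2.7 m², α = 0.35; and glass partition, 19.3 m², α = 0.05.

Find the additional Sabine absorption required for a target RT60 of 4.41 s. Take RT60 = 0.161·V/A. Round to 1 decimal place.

Total absorption A₁ = 740.2*0.05 + 268.8*0.05 + 5.3*0.02 + 268.8*0.02 + 2.7*0.35 + 19.3*0.05
  = 37.010 + 13.440 + 0.106 + 5.376 + 0.945 + 0.965 = 57.842 m² sabins.
Target A₂ = 0.161·3144.96/4.41 = 114.816 sabins (V = 3144.96 m³).
ΔA = A₂ − A₁ = 114.816 − 57.842 = 57.0 sabins.

57.0 sabins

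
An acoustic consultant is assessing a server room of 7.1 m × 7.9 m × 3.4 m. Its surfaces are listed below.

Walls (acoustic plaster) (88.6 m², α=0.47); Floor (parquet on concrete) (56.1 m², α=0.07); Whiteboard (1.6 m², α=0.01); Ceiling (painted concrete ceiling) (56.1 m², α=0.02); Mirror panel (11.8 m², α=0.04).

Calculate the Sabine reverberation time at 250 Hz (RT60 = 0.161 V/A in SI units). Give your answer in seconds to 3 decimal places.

0.651 sec

Equivalent absorption area: A = 88.6×0.47 + 56.1×0.07 + 1.6×0.01 + 56.1×0.02 + 11.8×0.04 = 47.179 m².
V = 7.1·7.9·3.4 = 190.706 m³.
T = 0.161 V/A = 0.161·190.706/47.179 = 0.651 s.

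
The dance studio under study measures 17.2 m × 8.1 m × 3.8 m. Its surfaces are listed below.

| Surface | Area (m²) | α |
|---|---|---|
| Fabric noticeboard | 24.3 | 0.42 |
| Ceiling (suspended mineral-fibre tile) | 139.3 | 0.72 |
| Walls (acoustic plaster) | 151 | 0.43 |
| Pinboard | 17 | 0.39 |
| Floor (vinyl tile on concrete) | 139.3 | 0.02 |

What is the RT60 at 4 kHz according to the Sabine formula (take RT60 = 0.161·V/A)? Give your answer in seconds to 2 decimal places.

Equivalent absorption area: A = 24.3·0.42 + 139.3·0.72 + 151·0.43 + 17·0.39 + 139.3·0.02 = 184.848 m².
V = 17.2·8.1·3.8 = 529.416 m³.
RT60 = 0.161 · V / A = 0.161 × 529.416 / 184.848 = 0.46 s.

0.46 s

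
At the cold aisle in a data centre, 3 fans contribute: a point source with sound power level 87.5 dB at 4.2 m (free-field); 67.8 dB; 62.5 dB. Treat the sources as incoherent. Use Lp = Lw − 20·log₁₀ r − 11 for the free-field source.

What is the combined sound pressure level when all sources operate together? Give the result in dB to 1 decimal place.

Source at 4.2 m: Lp = 87.5 − 20·log₁₀(4.2) − 11 = 64.0 dB.
Sum in the linear (power) domain: Σ 10^(Lᵢ/10) = 10^(64.0/10) + 10^(67.8/10) + 10^(62.5/10) = 1.032e+07.
Back to dB: 10·log₁₀ Σ = 70.1 dB.

70.1 dB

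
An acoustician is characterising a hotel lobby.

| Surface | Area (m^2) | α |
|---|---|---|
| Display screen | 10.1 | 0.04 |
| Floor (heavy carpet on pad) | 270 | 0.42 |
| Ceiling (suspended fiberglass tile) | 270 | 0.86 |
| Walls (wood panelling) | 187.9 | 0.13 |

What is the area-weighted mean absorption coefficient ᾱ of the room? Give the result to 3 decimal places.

S = Σ Sᵢ = 10.1 + 270 + 270 + 187.9 = 738.0 m^2.
A = 10.1·0.04 + 270·0.42 + 270·0.86 + 187.9·0.13 = 370.431 sabins.
ᾱ = 370.431 / 738.0 = 0.502.

0.502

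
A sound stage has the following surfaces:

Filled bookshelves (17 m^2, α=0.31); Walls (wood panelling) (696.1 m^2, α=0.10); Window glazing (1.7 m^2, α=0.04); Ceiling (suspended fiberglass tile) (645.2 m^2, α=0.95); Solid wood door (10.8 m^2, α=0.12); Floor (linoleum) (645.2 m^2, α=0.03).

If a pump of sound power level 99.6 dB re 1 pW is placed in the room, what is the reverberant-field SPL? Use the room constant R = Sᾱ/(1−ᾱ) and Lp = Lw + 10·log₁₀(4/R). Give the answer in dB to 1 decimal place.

75.2 dB

A = 708.540 sabins; S = 2016.0 m^2.
ᾱ = 0.3515, so room constant R = A/(1−ᾱ) = 1092.583 m^2.
Lp = 99.6 + 10·log₁₀(4/1092.583) = 99.6 + (-24.36) = 75.2 dB.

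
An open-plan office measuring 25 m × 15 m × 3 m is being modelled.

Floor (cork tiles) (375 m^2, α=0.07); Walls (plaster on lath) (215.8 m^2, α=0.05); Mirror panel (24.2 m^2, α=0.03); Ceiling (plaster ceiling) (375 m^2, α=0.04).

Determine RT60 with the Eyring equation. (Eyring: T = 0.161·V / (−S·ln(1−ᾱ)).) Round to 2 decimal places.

S = Σ Sᵢ = 990.0 m^2.
Σ(Sᵢαᵢ) = 375×0.07 + 215.8×0.05 + 24.2×0.03 + 375×0.04 = 52.766.
ᾱ = 52.766 / 990.0 = 0.0533.
Eyring denominator: −S ln(1−ᾱ) = 54.225.
V = 25 × 15 × 3 = 1125 m³.
RT60 = 0.161 × 1125 / 54.225 = 3.34 s.

3.34 s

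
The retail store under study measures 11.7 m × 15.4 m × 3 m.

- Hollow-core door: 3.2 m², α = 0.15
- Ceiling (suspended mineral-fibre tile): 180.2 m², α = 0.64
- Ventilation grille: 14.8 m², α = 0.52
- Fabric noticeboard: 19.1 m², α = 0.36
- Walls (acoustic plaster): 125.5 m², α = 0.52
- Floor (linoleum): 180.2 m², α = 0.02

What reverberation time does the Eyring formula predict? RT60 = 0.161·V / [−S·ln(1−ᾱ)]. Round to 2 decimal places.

S = Σ Sᵢ = 523.0 m².
Absorption A = 3.2·0.15 + 180.2·0.64 + 14.8·0.52 + 19.1·0.36 + 125.5·0.52 + 180.2·0.02 = 199.244 sabins.
ᾱ = 199.244 / 523.0 = 0.3810.
−S·ln(1−ᾱ) = −523.0 × ln(1 − 0.3810) = 250.857.
V = 11.7 × 15.4 × 3 = 540.54 m³.
RT60 = 0.161 × 540.54 / 250.857 = 0.35 s.

0.35 s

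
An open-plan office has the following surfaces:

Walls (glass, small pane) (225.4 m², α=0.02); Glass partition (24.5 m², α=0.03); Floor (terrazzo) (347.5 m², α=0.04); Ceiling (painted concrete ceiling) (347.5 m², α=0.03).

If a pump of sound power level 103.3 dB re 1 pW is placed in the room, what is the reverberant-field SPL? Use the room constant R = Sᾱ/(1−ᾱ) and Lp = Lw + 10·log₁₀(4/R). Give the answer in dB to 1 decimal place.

Σ(Sᵢαᵢ) = 225.4·0.02 + 24.5·0.03 + 347.5·0.04 + 347.5·0.03 = 29.568; total area S = 944.9 m².
ᾱ = 29.568/944.9 = 0.0313; R = Sᾱ/(1−ᾱ) = 29.568/(1−0.0313) = 30.523 m².
Lp = 103.3 + 10·log₁₀(4/30.523) = 103.3 + (-8.83) = 94.5 dB.

94.5 dB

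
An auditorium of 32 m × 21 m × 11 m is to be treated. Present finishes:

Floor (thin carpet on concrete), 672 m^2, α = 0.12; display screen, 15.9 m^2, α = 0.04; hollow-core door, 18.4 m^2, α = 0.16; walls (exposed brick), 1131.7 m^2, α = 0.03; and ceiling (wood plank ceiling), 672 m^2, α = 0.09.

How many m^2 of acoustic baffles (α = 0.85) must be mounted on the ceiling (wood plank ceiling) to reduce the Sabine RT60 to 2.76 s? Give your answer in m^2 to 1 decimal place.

A₁ = Σ Sᵢαᵢ = 672×0.12 + 15.9×0.04 + 18.4×0.16 + 1131.7×0.03 + 672×0.09 = 178.651 sabins.
Required A₂ = 0.161·7392/2.76 = 431.200 sabins.
ΔA needed = 431.200 − 178.651 = 252.549 sabins.
Each m^2 of panel replacing the ceiling (wood plank ceiling) adds (0.85 − 0.09) = 0.76 sabins.
Panel area = 252.549 / 0.76 = 332.3 m^2.

332.3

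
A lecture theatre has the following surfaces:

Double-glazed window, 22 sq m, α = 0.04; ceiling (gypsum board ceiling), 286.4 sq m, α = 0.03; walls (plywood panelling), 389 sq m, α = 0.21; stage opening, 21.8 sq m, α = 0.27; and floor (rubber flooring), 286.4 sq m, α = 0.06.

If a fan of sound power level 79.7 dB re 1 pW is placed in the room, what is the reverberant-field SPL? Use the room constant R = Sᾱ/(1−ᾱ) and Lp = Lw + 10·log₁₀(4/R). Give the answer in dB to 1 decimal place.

Σ(Sᵢαᵢ) = 22×0.04 + 286.4×0.03 + 389×0.21 + 21.8×0.27 + 286.4×0.06 = 114.232; total area S = 1005.6 sq m.
ᾱ = 114.232/1005.6 = 0.1136; R = Sᾱ/(1−ᾱ) = 114.232/(1−0.1136) = 128.872 sq m.
Lp = Lw + 10 log₁₀(4/R) = 79.7 -15.08 = 64.6 dB.

64.6 dB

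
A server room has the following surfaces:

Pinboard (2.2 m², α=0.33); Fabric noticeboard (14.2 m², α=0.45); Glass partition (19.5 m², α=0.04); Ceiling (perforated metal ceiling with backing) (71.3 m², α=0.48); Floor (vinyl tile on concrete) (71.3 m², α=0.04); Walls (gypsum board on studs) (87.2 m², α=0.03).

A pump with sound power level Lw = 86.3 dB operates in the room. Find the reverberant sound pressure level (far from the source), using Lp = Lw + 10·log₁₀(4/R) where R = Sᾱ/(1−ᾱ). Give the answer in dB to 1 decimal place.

74.7 dB

A = 47.588 sabins; S = 265.7 m².
ᾱ = 47.588/265.7 = 0.1791; R = Sᾱ/(1−ᾱ) = 47.588/(1−0.1791) = 57.971 m².
Lp = 86.3 + 10·log₁₀(4/57.971) = 86.3 + (-11.61) = 74.7 dB.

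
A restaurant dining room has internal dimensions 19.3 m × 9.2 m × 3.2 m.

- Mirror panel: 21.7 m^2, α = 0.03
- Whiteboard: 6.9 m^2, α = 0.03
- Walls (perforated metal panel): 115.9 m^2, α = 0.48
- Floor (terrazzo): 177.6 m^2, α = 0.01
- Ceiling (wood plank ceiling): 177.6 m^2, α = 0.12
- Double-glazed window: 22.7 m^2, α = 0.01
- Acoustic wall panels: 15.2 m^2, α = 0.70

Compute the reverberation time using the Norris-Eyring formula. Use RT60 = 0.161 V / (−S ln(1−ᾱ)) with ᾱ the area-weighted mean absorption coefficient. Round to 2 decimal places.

0.92 seconds

S = Σ Sᵢ = 537.6 m^2.
Σ(Sᵢαᵢ) = 21.7×0.03 + 6.9×0.03 + 115.9×0.48 + 177.6×0.01 + 177.6×0.12 + 22.7×0.01 + 15.2×0.70 = 90.445.
ᾱ = 90.445 / 537.6 = 0.1682.
−S·ln(1−ᾱ) = −537.6 × ln(1 − 0.1682) = 99.006.
V = 19.3 × 9.2 × 3.2 = 568.192 m³.
T = 0.161·V/[−S·ln(1−ᾱ)] = 0.161·568.192/99.006 = 0.92 s.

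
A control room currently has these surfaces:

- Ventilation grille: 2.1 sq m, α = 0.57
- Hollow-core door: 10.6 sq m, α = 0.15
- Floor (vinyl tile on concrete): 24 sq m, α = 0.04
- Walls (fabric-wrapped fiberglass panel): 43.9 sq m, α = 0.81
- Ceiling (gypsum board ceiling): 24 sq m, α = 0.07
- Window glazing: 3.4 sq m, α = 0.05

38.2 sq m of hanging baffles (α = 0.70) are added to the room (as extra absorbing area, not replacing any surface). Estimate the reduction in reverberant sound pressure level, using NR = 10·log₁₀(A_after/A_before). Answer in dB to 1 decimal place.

2.2 dB

A_before = Σ Sᵢαᵢ = 2.1×0.57 + 10.6×0.15 + 24×0.04 + 43.9×0.81 + 24×0.07 + 3.4×0.05 = 41.156 sabins.
Added absorption = 38.2 × 0.70 = 26.740 sabins.
A_after = 41.156 + 26.740 = 67.896 sabins.
Reduction = 10 log₁₀(A_after/A_before) = 10 log₁₀(1.6497) = 2.2 dB.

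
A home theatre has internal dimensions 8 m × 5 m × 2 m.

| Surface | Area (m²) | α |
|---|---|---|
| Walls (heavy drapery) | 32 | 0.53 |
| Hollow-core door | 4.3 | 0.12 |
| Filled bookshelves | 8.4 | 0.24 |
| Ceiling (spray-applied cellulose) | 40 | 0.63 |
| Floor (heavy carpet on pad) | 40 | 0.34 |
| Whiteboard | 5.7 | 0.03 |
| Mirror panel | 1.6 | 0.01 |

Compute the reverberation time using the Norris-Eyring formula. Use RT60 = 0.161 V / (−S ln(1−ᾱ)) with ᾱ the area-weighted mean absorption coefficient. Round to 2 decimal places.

0.17 s

S = Σ Sᵢ = 132.0 m².
Absorption A = 32·0.53 + 4.3·0.12 + 8.4·0.24 + 40·0.63 + 40·0.34 + 5.7·0.03 + 1.6·0.01 = 58.479 sabins.
ᾱ = 58.479 / 132.0 = 0.4430.
−S·ln(1−ᾱ) = −132.0 × ln(1 − 0.4430) = 77.245.
V = 8 × 5 × 2 = 80 m³.
RT60 = 0.161 × 80 / 77.245 = 0.17 s.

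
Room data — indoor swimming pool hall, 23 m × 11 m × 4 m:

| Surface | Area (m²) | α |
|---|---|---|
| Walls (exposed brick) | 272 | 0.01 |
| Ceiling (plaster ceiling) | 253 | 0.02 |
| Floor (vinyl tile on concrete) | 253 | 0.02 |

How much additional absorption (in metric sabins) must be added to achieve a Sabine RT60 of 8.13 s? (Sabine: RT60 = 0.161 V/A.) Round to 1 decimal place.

A₁ = Σ Sᵢαᵢ = 272×0.01 + 253×0.02 + 253×0.02 = 12.840 sabins.
For T = 8.13 s, need A₂ = 0.161·V/T = 0.161·1012/8.13 = 20.041 sabins.
Shortfall: 20.041 − 12.840 = 7.2 sabins.

7.2 sabins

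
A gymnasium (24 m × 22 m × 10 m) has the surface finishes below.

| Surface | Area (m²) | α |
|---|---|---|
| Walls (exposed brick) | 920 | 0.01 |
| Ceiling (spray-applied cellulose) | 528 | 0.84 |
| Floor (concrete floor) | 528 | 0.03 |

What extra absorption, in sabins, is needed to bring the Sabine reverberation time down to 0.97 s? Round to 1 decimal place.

Total absorption A₁ = 920×0.01 + 528×0.84 + 528×0.03
  = 9.200 + 443.520 + 15.840 = 468.560 m² sabins.
V = 5280 m³. Required absorption A₂ = 0.161 × 5280 / 0.97 = 876.371 sabins.
ΔA = A₂ − A₁ = 876.371 − 468.560 = 407.8 sabins.

407.8 sabins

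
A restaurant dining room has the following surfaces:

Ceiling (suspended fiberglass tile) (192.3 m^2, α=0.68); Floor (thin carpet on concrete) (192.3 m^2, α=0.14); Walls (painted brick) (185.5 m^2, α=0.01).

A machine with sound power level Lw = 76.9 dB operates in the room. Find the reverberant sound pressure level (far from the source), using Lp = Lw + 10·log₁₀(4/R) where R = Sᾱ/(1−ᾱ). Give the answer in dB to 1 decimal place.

Σ(Sᵢαᵢ) = 192.3×0.68 + 192.3×0.14 + 185.5×0.01 = 159.541; total area S = 570.1 m^2.
ᾱ = 0.2798, so room constant R = A/(1−ᾱ) = 221.523 m^2.
Lp = 76.9 + 10·log₁₀(4/221.523) = 76.9 + (-17.43) = 59.5 dB.

59.5 dB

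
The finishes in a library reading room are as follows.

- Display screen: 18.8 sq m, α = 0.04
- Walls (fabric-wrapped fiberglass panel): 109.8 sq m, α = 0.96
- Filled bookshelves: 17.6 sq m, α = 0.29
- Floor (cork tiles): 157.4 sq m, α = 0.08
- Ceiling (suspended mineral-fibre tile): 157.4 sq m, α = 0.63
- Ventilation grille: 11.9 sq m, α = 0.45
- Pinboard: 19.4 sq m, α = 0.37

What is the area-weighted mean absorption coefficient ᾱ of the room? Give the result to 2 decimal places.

Total surface area S = 492.3 sq m.
Weighted sum Σ Sα = 235.551.
ᾱ = 235.551 / 492.3 = 0.48.

0.48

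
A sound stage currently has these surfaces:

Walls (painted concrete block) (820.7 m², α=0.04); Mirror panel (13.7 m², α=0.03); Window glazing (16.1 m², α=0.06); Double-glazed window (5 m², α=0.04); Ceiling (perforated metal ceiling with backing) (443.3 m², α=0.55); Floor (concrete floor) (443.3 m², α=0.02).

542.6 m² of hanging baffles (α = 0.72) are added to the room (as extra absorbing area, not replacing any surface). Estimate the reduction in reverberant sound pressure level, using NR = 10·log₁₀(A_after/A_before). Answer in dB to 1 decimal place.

Summing Sᵢαᵢ: 32.828 + 0.411 + 0.966 + 0.200 + 243.815 + 8.866 → A_before = 287.086 sabins.
Treatment contributes 542.6·0.72 = 390.672 sabins.
A_after = 287.086 + 390.672 = 677.758 sabins.
NR = 10·log₁₀(677.758/287.086) = 3.7 dB.

3.7 dB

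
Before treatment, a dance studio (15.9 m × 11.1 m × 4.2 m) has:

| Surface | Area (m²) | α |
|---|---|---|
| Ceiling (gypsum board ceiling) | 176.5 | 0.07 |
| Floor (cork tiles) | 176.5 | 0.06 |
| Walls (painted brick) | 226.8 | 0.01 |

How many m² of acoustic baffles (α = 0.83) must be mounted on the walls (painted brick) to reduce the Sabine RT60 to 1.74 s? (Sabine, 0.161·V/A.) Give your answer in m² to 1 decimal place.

Equivalent absorption area: A₁ = 176.5*0.07 + 176.5*0.06 + 226.8*0.01 = 25.213 m².
Required A₂ = 0.161·741.258/1.74 = 68.588 sabins.
ΔA needed = 68.588 − 25.213 = 43.375 sabins.
Net gain per m²: Δα = 0.83 − 0.01 = 0.82.
Panel area = 43.375 / 0.82 = 52.9 m².

52.9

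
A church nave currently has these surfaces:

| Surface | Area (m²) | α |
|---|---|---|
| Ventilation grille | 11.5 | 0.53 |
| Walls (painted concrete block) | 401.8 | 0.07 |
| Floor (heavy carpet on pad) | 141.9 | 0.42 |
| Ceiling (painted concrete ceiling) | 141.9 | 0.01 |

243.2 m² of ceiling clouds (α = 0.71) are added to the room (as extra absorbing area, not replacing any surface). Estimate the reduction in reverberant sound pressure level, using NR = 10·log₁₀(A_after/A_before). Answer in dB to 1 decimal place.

4.5 dB

Equivalent absorption area: A_before = 11.5*0.53 + 401.8*0.07 + 141.9*0.42 + 141.9*0.01 = 95.238 m².
Treatment contributes 243.2·0.71 = 172.672 sabins.
New total A_after = 267.910 sabins.
NR = 10·log₁₀(267.910/95.238) = 4.5 dB.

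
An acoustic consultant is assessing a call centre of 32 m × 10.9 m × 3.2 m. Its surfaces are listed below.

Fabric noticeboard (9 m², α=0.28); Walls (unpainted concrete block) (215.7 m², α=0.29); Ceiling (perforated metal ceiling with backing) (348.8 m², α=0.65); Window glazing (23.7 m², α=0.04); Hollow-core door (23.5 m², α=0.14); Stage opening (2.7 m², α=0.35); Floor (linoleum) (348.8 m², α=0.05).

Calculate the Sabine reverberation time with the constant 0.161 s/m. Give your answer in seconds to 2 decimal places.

Total absorption A = 9·0.28 + 215.7·0.29 + 348.8·0.65 + 23.7·0.04 + 23.5·0.14 + 2.7·0.35 + 348.8·0.05
  = 2.520 + 62.553 + 226.720 + 0.948 + 3.290 + 0.945 + 17.440 = 314.416 m² sabins.
Volume V = 32 × 10.9 × 3.2 = 1116.16 m³.
RT60 = 0.161 · V / A = 0.161 × 1116.16 / 314.416 = 0.57 s.

0.57 sec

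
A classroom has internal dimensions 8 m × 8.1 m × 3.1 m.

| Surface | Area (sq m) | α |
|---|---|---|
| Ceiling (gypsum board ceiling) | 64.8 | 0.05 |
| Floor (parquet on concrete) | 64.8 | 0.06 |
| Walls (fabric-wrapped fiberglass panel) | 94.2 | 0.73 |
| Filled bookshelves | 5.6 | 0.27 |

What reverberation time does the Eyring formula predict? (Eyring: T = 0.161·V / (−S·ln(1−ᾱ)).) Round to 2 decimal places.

Total surface area S = 64.8 + 64.8 + 94.2 + 5.6 = 229.4 sq m.
Σ(Sᵢαᵢ) = 64.8·0.05 + 64.8·0.06 + 94.2·0.73 + 5.6·0.27 = 77.406.
ᾱ = 77.406 / 229.4 = 0.3374.
−S·ln(1−ᾱ) = −229.4 × ln(1 − 0.3374) = 94.417.
V = 8 × 8.1 × 3.1 = 200.88 m³.
RT60 = 0.161 × 200.88 / 94.417 = 0.34 s.

0.34 seconds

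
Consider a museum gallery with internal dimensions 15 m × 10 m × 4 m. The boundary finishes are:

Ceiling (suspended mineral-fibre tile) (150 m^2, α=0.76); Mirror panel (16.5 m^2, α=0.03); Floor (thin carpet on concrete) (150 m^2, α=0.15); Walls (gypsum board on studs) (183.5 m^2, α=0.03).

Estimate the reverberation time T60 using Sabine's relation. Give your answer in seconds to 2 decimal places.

A = Σ Sᵢαᵢ = 150*0.76 + 16.5*0.03 + 150*0.15 + 183.5*0.03 = 142.500 sabins.
Volume V = 15 × 10 × 4 = 600 m³.
T = 0.161 V/A = 0.161·600/142.500 = 0.68 s.

0.68 sec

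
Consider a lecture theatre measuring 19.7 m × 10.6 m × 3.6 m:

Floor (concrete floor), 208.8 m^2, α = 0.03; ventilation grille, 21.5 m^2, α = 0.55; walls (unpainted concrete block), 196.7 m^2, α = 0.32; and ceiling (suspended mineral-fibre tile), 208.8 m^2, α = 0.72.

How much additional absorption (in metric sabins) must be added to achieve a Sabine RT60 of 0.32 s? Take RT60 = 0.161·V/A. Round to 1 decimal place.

146.9 sabins

Equivalent absorption area: A₁ = 208.8*0.03 + 21.5*0.55 + 196.7*0.32 + 208.8*0.72 = 231.369 m^2.
For T = 0.32 s, need A₂ = 0.161·V/T = 0.161·751.752/0.32 = 378.225 sabins.
ΔA = A₂ − A₁ = 378.225 − 231.369 = 146.9 sabins.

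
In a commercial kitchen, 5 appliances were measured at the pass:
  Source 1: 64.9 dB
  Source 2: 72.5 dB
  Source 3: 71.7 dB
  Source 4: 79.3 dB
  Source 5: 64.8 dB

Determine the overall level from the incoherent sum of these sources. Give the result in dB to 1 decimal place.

80.9 dB

Sum in the linear (power) domain: Σ 10^(Lᵢ/10) = 10^(64.9/10) + 10^(72.5/10) + 10^(71.7/10) + 10^(79.3/10) + 10^(64.8/10) = 1.238e+08.
Back to dB: 10·log₁₀ Σ = 80.9 dB.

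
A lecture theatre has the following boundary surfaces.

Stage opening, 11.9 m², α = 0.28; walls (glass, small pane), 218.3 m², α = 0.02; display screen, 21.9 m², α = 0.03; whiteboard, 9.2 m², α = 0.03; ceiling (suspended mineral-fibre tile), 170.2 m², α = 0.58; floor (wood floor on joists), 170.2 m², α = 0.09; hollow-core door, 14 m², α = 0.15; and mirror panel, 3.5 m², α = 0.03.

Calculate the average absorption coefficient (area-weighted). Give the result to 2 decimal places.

S = Σ Sᵢ = 11.9 + 218.3 + 21.9 + 9.2 + 170.2 + 170.2 + 14 + 3.5 = 619.2 m².
Weighted sum Σ Sα = 124.870.
ᾱ = A/S = 0.20.

0.20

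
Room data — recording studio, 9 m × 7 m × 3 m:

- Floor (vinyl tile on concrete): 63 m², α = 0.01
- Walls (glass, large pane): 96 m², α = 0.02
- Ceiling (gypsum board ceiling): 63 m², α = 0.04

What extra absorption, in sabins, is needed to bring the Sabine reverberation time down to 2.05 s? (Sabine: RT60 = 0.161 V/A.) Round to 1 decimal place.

9.8 sabins

Equivalent absorption area: A₁ = 63·0.01 + 96·0.02 + 63·0.04 = 5.070 m².
V = 189 m³. Required absorption A₂ = 0.161 × 189 / 2.05 = 14.843 sabins.
ΔA = A₂ − A₁ = 14.843 − 5.070 = 9.8 sabins.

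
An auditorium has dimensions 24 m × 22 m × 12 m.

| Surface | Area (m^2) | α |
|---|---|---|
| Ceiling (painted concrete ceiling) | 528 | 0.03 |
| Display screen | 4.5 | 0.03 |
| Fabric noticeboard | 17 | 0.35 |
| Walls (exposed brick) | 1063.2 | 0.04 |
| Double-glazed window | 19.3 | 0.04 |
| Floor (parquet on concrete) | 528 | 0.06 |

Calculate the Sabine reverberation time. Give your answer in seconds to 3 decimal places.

Total absorption A = 528*0.03 + 4.5*0.03 + 17*0.35 + 1063.2*0.04 + 19.3*0.04 + 528*0.06
  = 15.840 + 0.135 + 5.950 + 42.528 + 0.772 + 31.680 = 96.905 m^2 sabins.
Volume V = 24 × 22 × 12 = 6336 m³.
T = 0.161 V/A = 0.161·6336/96.905 = 10.527 s.

10.527 sec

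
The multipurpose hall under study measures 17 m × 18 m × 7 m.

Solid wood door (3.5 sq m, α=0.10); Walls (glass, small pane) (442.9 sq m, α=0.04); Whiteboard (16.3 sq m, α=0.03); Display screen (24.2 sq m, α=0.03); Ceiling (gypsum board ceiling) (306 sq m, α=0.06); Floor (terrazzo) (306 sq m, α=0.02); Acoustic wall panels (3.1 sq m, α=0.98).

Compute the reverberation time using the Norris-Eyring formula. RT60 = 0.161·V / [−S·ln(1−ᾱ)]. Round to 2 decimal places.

7.21 s

Total surface area S = 3.5 + 442.9 + 16.3 + 24.2 + 306 + 306 + 3.1 = 1102.0 sq m.
Absorption A = 3.5·0.10 + 442.9·0.04 + 16.3·0.03 + 24.2·0.03 + 306·0.06 + 306·0.02 + 3.1·0.98 = 46.799 sabins.
Mean coefficient ᾱ = A/S = 0.0425.
−S·ln(1−ᾱ) = −1102.0 × ln(1 − 0.0425) = 47.859.
V = 17 × 18 × 7 = 2142 m³.
RT60 = 0.161 × 2142 / 47.859 = 7.21 s.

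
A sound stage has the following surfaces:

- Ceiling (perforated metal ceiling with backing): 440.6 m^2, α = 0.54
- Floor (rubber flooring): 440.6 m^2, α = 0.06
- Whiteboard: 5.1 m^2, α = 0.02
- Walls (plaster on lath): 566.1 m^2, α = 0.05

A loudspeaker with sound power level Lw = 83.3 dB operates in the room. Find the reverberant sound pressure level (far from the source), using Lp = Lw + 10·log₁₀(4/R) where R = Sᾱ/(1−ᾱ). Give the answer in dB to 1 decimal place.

Σ(Sᵢαᵢ) = 440.6·0.54 + 440.6·0.06 + 5.1·0.02 + 566.1·0.05 = 292.767; total area S = 1452.4 m^2.
ᾱ = 292.767/1452.4 = 0.2016; R = Sᾱ/(1−ᾱ) = 292.767/(1−0.2016) = 366.692 m^2.
Lp = Lw + 10 log₁₀(4/R) = 83.3 -19.62 = 63.7 dB.

63.7 dB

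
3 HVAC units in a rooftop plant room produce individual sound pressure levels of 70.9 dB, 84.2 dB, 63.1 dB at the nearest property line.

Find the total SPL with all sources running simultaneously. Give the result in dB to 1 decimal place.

84.4 dB

Σ 10^(Lᵢ/10) = 2.774e+08.
Back to dB: 10·log₁₀ Σ = 84.4 dB.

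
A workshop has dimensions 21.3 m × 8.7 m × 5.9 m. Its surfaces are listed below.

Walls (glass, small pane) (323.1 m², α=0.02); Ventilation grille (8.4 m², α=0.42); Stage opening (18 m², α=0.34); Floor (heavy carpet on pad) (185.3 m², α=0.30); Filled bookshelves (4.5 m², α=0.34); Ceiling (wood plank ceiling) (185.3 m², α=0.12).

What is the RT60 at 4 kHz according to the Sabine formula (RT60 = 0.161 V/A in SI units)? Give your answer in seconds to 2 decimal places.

Equivalent absorption area: A = 323.1×0.02 + 8.4×0.42 + 18×0.34 + 185.3×0.30 + 4.5×0.34 + 185.3×0.12 = 95.466 m².
V = 21.3·8.7·5.9 = 1093.329 m³.
T = 0.161 V/A = 0.161·1093.329/95.466 = 1.84 s.

1.84 s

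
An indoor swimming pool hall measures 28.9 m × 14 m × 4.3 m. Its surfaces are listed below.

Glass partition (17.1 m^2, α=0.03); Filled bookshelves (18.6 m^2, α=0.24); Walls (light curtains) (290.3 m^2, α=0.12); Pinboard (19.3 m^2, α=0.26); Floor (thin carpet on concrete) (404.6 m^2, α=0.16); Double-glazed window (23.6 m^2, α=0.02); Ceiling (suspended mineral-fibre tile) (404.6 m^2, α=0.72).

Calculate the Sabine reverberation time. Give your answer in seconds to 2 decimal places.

0.70 s

Total absorption A = 17.1*0.03 + 18.6*0.24 + 290.3*0.12 + 19.3*0.26 + 404.6*0.16 + 23.6*0.02 + 404.6*0.72
  = 0.513 + 4.464 + 34.836 + 5.018 + 64.736 + 0.472 + 291.312 = 401.351 m^2 sabins.
Room volume: 1739.78 m³.
Sabine: RT60 = 0.161 × 1739.78 / 401.351 = 0.70 s.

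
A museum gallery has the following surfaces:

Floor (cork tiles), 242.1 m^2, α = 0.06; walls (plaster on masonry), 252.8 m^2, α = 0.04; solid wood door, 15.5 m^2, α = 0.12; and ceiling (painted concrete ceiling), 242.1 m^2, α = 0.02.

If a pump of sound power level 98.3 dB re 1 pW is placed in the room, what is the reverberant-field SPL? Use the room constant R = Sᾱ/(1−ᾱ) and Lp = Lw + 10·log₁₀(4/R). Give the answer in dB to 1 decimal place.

A = 31.340 sabins; S = 752.5 m^2.
ᾱ = 0.0416, so room constant R = A/(1−ᾱ) = 32.700 m^2.
Lp = 98.3 + 10·log₁₀(4/32.700) = 98.3 + (-9.12) = 89.2 dB.

89.2 dB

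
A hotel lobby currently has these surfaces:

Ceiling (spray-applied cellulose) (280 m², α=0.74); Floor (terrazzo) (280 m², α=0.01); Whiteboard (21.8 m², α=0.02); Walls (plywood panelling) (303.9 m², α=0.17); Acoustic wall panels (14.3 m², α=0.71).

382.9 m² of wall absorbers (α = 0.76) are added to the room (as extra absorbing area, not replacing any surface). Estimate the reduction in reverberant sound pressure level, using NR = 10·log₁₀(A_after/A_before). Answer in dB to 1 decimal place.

Equivalent absorption area: A_before = 280*0.74 + 280*0.01 + 21.8*0.02 + 303.9*0.17 + 14.3*0.71 = 272.252 m².
Treatment contributes 382.9·0.76 = 291.004 sabins.
New total A_after = 563.256 sabins.
Reduction = 10 log₁₀(A_after/A_before) = 10 log₁₀(2.0689) = 3.2 dB.

3.2 dB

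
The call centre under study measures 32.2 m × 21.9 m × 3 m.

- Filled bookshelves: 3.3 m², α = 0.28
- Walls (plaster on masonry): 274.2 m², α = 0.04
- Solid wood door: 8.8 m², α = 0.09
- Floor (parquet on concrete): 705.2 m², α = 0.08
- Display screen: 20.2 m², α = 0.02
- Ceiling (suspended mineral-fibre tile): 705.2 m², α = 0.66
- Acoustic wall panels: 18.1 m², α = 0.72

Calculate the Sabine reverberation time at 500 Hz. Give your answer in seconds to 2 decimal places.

Summing Sᵢαᵢ: 0.924 + 10.968 + 0.792 + 56.416 + 0.404 + 465.432 + 13.032 → A = 547.968 sabins.
Room volume: 2115.54 m³.
RT60 = 0.161 · V / A = 0.161 × 2115.54 / 547.968 = 0.62 s.

0.62 sec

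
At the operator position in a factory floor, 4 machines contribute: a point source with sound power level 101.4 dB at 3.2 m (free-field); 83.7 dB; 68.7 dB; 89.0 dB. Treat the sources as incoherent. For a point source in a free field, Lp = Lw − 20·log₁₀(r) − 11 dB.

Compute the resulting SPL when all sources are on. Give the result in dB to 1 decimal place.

90.6 dB

Source at 3.2 m: Lp = 101.4 − 20·log₁₀(3.2) − 11 = 80.3 dB.
Sum in the linear (power) domain: Σ 10^(Lᵢ/10) = 10^(80.3/10) + 10^(83.7/10) + 10^(68.7/10) + 10^(89.0/10) = 1.143e+09.
Combined level = 10 log₁₀(1.143e+09) = 90.6 dB.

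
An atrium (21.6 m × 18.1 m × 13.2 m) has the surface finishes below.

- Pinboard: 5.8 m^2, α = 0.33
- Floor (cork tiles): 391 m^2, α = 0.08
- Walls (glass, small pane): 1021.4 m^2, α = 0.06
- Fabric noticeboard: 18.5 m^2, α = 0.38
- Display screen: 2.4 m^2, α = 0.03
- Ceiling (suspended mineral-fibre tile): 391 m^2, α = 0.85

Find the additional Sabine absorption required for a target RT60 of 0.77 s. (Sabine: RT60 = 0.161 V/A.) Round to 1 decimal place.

645.1 sabins

Total absorption A₁ = 5.8×0.33 + 391×0.08 + 1021.4×0.06 + 18.5×0.38 + 2.4×0.03 + 391×0.85
  = 1.914 + 31.280 + 61.284 + 7.030 + 0.072 + 332.350 = 433.930 m^2 sabins.
Target A₂ = 0.161·5160.672/0.77 = 1079.050 sabins (V = 5160.672 m³).
Shortfall: 1079.050 − 433.930 = 645.1 sabins.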